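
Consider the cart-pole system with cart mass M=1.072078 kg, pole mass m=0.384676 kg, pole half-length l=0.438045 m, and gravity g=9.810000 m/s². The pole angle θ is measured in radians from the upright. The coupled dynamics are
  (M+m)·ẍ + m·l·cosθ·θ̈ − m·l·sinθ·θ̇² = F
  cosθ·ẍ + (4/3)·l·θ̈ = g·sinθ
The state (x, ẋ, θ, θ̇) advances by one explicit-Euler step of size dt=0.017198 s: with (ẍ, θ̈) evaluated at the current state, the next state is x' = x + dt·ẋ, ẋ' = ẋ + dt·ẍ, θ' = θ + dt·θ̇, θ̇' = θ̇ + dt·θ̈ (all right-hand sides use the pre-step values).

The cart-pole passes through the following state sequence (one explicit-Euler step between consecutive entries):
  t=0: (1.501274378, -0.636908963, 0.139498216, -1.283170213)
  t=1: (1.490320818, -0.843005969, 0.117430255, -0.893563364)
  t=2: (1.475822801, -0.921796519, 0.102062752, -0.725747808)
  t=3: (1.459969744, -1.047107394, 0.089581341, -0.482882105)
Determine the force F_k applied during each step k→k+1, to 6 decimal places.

F_0 = -13.715722 N
F_1 = -5.056778 N
F_2 = -8.256275 N

step 0→1:
  ẍ = (ẋ'−ẋ)/dt = (-0.843005969−-0.636908963)/0.017198 = -11.983778
  θ̈ = (θ̇'−θ̇)/dt = (-0.893563364−-1.283170213)/0.017198 = 22.654195
  sinθ=0.139046, cosθ=0.990286
  F = (M+m)·ẍ + m·l·cosθ·θ̈ − m·l·sinθ·θ̇² = -17.457416 + 3.780272 − 0.038578 = -13.715722
step 1→2:
  ẍ = (ẋ'−ẋ)/dt = (-0.921796519−-0.843005969)/0.017198 = -4.581379
  θ̈ = (θ̇'−θ̇)/dt = (-0.725747808−-0.893563364)/0.017198 = 9.757853
  sinθ=0.117161, cosθ=0.993113
  F = (M+m)·ẍ + m·l·cosθ·θ̈ − m·l·sinθ·θ̇² = -6.673942 + 1.632927 − 0.015763 = -5.056778
step 2→3:
  ẍ = (ẋ'−ẋ)/dt = (-1.047107394−-0.921796519)/0.017198 = -7.286363
  θ̈ = (θ̇'−θ̇)/dt = (-0.482882105−-0.725747808)/0.017198 = 14.121741
  sinθ=0.101886, cosθ=0.994796
  F = (M+m)·ẍ + m·l·cosθ·θ̈ − m·l·sinθ·θ̇² = -10.614439 + 2.367206 − 0.009043 = -8.256275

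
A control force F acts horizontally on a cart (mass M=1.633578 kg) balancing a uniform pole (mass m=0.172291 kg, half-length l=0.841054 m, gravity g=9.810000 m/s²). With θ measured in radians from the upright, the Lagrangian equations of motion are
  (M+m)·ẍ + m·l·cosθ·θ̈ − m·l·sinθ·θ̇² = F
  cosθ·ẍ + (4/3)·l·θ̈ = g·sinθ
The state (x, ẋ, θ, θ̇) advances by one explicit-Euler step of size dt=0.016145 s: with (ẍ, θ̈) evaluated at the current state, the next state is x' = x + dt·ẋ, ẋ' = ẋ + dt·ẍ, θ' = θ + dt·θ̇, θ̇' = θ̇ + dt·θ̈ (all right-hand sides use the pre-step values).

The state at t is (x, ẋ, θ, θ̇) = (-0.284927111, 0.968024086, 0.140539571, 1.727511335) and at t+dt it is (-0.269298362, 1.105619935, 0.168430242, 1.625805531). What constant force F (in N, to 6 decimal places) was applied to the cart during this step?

ẍ = (ẋ'−ẋ)/dt = (1.105619935−0.968024086)/0.016145 = 8.522505
θ̈ = (θ̇'−θ̇)/dt = (1.625805531−1.727511335)/0.016145 = -6.299523
sinθ=0.140077, cosθ=0.990141
F = (M+m)·ẍ + m·l·cosθ·θ̈ − m·l·sinθ·θ̇² = 15.390528 + -0.903839 − 0.060575 = 14.426114

F = 14.426114 N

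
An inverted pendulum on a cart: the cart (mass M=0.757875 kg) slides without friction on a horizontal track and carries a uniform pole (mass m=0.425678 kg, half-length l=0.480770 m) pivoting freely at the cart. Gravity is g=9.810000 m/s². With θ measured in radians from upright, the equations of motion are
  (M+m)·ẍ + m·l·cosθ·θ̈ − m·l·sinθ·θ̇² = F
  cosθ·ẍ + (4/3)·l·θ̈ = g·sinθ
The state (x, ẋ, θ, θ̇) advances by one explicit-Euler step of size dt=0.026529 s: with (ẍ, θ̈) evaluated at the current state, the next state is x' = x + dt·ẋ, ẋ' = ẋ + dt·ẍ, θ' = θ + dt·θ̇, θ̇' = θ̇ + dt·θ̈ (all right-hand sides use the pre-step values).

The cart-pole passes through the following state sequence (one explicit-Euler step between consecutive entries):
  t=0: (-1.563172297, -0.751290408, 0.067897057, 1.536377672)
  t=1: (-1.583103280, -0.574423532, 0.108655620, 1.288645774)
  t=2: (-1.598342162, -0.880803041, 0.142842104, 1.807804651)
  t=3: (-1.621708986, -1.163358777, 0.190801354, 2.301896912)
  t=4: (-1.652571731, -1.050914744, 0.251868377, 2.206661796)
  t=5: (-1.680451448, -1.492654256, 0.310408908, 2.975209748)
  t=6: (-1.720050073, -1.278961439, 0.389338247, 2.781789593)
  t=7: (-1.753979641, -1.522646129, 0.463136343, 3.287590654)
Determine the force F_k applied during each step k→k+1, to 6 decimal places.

F_0 = 5.951206 N
F_1 = -9.724193 N
F_2 = -8.928263 N
F_3 = 4.089534 N
F_4 = -14.214157 N
F_5 = 7.559462 N
F_6 = -7.862873 N

step 0→1:
  ẍ = (ẋ'−ẋ)/dt = (-0.574423532−-0.751290408)/0.026529 = 6.666926
  θ̈ = (θ̇'−θ̇)/dt = (1.288645774−1.536377672)/0.026529 = -9.338154
  sinθ=0.067845, cosθ=0.997696
  F = (M+m)·ẍ + m·l·cosθ·θ̈ − m·l·sinθ·θ̇² = 7.890660 + -1.906680 − 0.032774 = 5.951206
step 1→2:
  ẍ = (ẋ'−ẋ)/dt = (-0.880803041−-0.574423532)/0.026529 = -11.548853
  θ̈ = (θ̇'−θ̇)/dt = (1.807804651−1.288645774)/0.026529 = 19.569485
  sinθ=0.108442, cosθ=0.994103
  F = (M+m)·ẍ + m·l·cosθ·θ̈ − m·l·sinθ·θ̇² = -13.668679 + 3.981340 − 0.036854 = -9.724193
step 2→3:
  ẍ = (ẋ'−ẋ)/dt = (-1.163358777−-0.880803041)/0.026529 = -10.650825
  θ̈ = (θ̇'−θ̇)/dt = (2.301896912−1.807804651)/0.026529 = 18.624609
  sinθ=0.142357, cosθ=0.989815
  F = (M+m)·ẍ + m·l·cosθ·θ̈ − m·l·sinθ·θ̇² = -12.605816 + 3.772767 − 0.095214 = -8.928263
step 3→4:
  ẍ = (ẋ'−ẋ)/dt = (-1.050914744−-1.163358777)/0.026529 = 4.238533
  θ̈ = (θ̇'−θ̇)/dt = (2.206661796−2.301896912)/0.026529 = -3.589849
  sinθ=0.189646, cosθ=0.981853
  F = (M+m)·ẍ + m·l·cosθ·θ̈ − m·l·sinθ·θ̇² = 5.016528 + -0.721342 − 0.205652 = 4.089534
step 4→5:
  ẍ = (ẋ'−ẋ)/dt = (-1.492654256−-1.050914744)/0.026529 = -16.651193
  θ̈ = (θ̇'−θ̇)/dt = (2.975209748−2.206661796)/0.026529 = 28.970106
  sinθ=0.249214, cosθ=0.968448
  F = (M+m)·ẍ + m·l·cosθ·θ̈ − m·l·sinθ·θ̇² = -19.707570 + 5.741762 − 0.248349 = -14.214157
step 5→6:
  ẍ = (ẋ'−ẋ)/dt = (-1.278961439−-1.492654256)/0.026529 = 8.055065
  θ̈ = (θ̇'−θ̇)/dt = (2.781789593−2.975209748)/0.026529 = -7.290895
  sinθ=0.305448, cosθ=0.952209
  F = (M+m)·ẍ + m·l·cosθ·θ̈ − m·l·sinθ·θ̇² = 9.533596 + -1.420796 − 0.553339 = 7.559462
step 6→7:
  ẍ = (ẋ'−ẋ)/dt = (-1.522646129−-1.278961439)/0.026529 = -9.185597
  θ̈ = (θ̇'−θ̇)/dt = (3.287590654−2.781789593)/0.026529 = 19.065968
  sinθ=0.379576, cosθ=0.925160
  F = (M+m)·ẍ + m·l·cosθ·θ̈ − m·l·sinθ·θ̇² = -10.871640 + 3.609894 − 0.601127 = -7.862873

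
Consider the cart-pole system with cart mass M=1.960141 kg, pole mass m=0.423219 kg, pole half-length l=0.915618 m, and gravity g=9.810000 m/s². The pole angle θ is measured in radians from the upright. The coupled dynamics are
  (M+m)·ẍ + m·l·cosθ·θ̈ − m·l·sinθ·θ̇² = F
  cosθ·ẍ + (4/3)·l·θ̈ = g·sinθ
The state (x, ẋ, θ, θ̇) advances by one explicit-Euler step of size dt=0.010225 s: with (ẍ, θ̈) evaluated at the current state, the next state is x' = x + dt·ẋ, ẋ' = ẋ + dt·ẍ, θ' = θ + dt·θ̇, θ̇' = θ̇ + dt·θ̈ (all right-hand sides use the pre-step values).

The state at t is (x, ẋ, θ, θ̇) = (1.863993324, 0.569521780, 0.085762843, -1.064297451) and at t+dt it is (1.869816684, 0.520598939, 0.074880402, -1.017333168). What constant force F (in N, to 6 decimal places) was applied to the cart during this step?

ẍ = (ẋ'−ẋ)/dt = (0.520598939−0.569521780)/0.010225 = -4.784630
θ̈ = (θ̇'−θ̇)/dt = (-1.017333168−-1.064297451)/0.010225 = 4.593084
sinθ=0.085658, cosθ=0.996325
F = (M+m)·ẍ + m·l·cosθ·θ̈ − m·l·sinθ·θ̇² = -11.403496 + 1.773310 − 0.037599 = -9.667784

F = -9.667784 N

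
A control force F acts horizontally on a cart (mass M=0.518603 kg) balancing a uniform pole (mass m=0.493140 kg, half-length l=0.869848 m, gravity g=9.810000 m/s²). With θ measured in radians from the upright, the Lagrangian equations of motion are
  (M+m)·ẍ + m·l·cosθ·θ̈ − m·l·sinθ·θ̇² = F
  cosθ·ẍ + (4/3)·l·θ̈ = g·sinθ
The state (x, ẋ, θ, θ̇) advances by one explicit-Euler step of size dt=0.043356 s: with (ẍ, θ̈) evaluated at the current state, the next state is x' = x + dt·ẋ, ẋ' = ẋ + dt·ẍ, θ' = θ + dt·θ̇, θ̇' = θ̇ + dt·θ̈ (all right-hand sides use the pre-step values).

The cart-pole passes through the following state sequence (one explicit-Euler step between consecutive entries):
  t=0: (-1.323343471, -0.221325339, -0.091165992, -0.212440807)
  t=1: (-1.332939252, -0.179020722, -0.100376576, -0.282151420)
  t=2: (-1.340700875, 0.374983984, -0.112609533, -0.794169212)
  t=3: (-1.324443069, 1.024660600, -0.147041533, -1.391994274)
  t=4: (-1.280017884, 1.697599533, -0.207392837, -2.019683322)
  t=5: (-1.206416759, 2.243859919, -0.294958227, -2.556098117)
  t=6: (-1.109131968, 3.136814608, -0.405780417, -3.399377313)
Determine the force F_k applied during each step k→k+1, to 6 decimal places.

step 0→1:
  ẍ = (ẋ'−ẋ)/dt = (-0.179020722−-0.221325339)/0.043356 = 0.975750
  θ̈ = (θ̇'−θ̇)/dt = (-0.282151420−-0.212440807)/0.043356 = -1.607865
  sinθ=-0.091040, cosθ=0.995847
  F = (M+m)·ẍ + m·l·cosθ·θ̈ − m·l·sinθ·θ̇² = 0.987208 + -0.686841 − -0.001762 = 0.302130
step 1→2:
  ẍ = (ẋ'−ẋ)/dt = (0.374983984−-0.179020722)/0.043356 = 12.778040
  θ̈ = (θ̇'−θ̇)/dt = (-0.794169212−-0.282151420)/0.043356 = -11.809618
  sinθ=-0.100208, cosθ=0.994966
  F = (M+m)·ẍ + m·l·cosθ·θ̈ − m·l·sinθ·θ̇² = 12.928093 + -5.040318 − -0.003422 = 7.891197
step 2→3:
  ẍ = (ẋ'−ẋ)/dt = (1.024660600−0.374983984)/0.043356 = 14.984699
  θ̈ = (θ̇'−θ̇)/dt = (-1.391994274−-0.794169212)/0.043356 = -13.788750
  sinθ=-0.112372, cosθ=0.993666
  F = (M+m)·ẍ + m·l·cosθ·θ̈ − m·l·sinθ·θ̇² = 15.160664 + -5.877316 − -0.030402 = 9.313750
step 3→4:
  ẍ = (ẋ'−ẋ)/dt = (1.697599533−1.024660600)/0.043356 = 15.521241
  θ̈ = (θ̇'−θ̇)/dt = (-2.019683322−-1.391994274)/0.043356 = -14.477559
  sinθ=-0.146512, cosθ=0.989209
  F = (M+m)·ẍ + m·l·cosθ·θ̈ − m·l·sinθ·θ̇² = 15.703507 + -6.143232 − -0.121776 = 9.682051
step 4→5:
  ẍ = (ẋ'−ẋ)/dt = (2.243859919−1.697599533)/0.043356 = 12.599418
  θ̈ = (θ̇'−θ̇)/dt = (-2.556098117−-2.019683322)/0.043356 = -12.372331
  sinθ=-0.205909, cosθ=0.978571
  F = (M+m)·ẍ + m·l·cosθ·θ̈ − m·l·sinθ·θ̇² = 12.747373 + -5.193469 − -0.360293 = 7.914198
step 5→6:
  ẍ = (ẋ'−ẋ)/dt = (3.136814608−2.243859919)/0.043356 = 20.595873
  θ̈ = (θ̇'−θ̇)/dt = (-3.399377313−-2.556098117)/0.043356 = -19.450115
  sinθ=-0.290700, cosθ=0.956814
  F = (M+m)·ẍ + m·l·cosθ·θ̈ − m·l·sinθ·θ̇² = 20.837731 + -7.982950 − -0.814730 = 13.669510

F_0 = 0.302130 N
F_1 = 7.891197 N
F_2 = 9.313750 N
F_3 = 9.682051 N
F_4 = 7.914198 N
F_5 = 13.669510 N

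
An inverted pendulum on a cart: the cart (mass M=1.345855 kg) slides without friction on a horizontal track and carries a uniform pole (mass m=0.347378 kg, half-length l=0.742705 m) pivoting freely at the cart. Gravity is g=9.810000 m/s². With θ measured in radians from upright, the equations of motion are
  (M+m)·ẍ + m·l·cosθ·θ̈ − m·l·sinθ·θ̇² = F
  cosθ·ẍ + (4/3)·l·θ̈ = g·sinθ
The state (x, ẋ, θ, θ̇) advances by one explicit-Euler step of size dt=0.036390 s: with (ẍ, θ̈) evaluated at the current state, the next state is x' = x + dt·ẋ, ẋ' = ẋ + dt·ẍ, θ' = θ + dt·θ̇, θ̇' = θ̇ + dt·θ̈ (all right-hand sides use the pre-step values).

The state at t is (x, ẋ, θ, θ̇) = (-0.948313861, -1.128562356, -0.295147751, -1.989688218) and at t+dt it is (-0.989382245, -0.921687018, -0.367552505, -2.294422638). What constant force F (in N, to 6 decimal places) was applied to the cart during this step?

F = 7.855950 N

ẍ = (ẋ'−ẋ)/dt = (-0.921687018−-1.128562356)/0.036390 = 5.684950
θ̈ = (θ̇'−θ̇)/dt = (-2.294422638−-1.989688218)/0.036390 = -8.374125
sinθ=-0.290881, cosθ=0.956759
F = (M+m)·ẍ + m·l·cosθ·θ̈ − m·l·sinθ·θ̇² = 9.625945 + -2.067096 − -0.297101 = 7.855950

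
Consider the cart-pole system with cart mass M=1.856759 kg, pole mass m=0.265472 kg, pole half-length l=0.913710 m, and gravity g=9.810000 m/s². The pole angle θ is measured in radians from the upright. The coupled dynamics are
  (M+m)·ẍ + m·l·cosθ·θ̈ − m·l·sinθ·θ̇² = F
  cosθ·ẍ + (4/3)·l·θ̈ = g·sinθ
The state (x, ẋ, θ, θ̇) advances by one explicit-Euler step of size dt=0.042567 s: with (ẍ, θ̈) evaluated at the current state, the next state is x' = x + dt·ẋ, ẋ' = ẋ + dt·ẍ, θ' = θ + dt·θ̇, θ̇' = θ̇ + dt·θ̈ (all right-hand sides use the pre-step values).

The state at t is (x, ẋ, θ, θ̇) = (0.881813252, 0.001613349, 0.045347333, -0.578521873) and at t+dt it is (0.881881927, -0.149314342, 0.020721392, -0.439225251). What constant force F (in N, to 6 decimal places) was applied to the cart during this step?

ẍ = (ẋ'−ẋ)/dt = (-0.149314342−0.001613349)/0.042567 = -3.545650
θ̈ = (θ̇'−θ̇)/dt = (-0.439225251−-0.578521873)/0.042567 = 3.272409
sinθ=0.045332, cosθ=0.998972
F = (M+m)·ẍ + m·l·cosθ·θ̈ − m·l·sinθ·θ̇² = -7.524689 + 0.792954 − 0.003680 = -6.735415

F = -6.735415 N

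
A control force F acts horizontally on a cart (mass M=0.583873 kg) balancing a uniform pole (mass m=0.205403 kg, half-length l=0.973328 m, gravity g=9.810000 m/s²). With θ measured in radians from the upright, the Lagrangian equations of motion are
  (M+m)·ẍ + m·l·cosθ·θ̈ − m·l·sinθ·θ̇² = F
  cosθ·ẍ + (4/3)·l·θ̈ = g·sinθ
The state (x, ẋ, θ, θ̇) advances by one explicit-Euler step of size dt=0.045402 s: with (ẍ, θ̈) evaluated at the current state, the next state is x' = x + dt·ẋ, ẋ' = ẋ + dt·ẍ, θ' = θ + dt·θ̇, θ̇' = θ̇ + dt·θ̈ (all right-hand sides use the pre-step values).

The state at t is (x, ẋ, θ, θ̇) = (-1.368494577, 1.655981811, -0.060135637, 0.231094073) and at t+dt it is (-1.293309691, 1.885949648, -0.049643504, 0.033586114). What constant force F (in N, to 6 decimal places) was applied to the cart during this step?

F = 3.130301 N

ẍ = (ẋ'−ẋ)/dt = (1.885949648−1.655981811)/0.045402 = 5.065148
θ̈ = (θ̇'−θ̇)/dt = (0.033586114−0.231094073)/0.045402 = -4.350204
sinθ=-0.060099, cosθ=0.998192
F = (M+m)·ẍ + m·l·cosθ·θ̈ − m·l·sinθ·θ̇² = 3.997800 + -0.868140 − -0.000642 = 3.130301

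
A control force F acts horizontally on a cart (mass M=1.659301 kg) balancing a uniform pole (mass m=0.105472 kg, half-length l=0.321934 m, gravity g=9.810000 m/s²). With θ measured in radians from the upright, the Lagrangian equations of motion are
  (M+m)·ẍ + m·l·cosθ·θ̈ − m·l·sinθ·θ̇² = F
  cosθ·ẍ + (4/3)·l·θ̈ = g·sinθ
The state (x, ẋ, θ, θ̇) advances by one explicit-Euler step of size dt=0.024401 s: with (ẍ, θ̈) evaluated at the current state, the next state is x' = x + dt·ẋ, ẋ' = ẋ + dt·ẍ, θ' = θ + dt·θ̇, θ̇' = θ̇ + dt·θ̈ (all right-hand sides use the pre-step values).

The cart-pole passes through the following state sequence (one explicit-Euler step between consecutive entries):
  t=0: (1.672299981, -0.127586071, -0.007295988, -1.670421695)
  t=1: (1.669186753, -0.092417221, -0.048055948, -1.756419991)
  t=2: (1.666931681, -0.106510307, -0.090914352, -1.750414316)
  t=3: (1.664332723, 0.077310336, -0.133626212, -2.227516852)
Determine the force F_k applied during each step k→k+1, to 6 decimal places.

F_0 = 2.424569 N
F_1 = -1.005886 N
F_2 = 12.642886 N

step 0→1:
  ẍ = (ẋ'−ẋ)/dt = (-0.092417221−-0.127586071)/0.024401 = 1.441287
  θ̈ = (θ̇'−θ̇)/dt = (-1.756419991−-1.670421695)/0.024401 = -3.524376
  sinθ=-0.007296, cosθ=0.999973
  F = (M+m)·ẍ + m·l·cosθ·θ̈ − m·l·sinθ·θ̇² = 2.543545 + -0.119667 − -0.000691 = 2.424569
step 1→2:
  ẍ = (ẋ'−ẋ)/dt = (-0.106510307−-0.092417221)/0.024401 = -0.577562
  θ̈ = (θ̇'−θ̇)/dt = (-1.750414316−-1.756419991)/0.024401 = 0.246124
  sinθ=-0.048037, cosθ=0.998846
  F = (M+m)·ẍ + m·l·cosθ·θ̈ − m·l·sinθ·θ̇² = -1.019266 + 0.008348 − -0.005032 = -1.005886
step 2→3:
  ẍ = (ẋ'−ẋ)/dt = (0.077310336−-0.106510307)/0.024401 = 7.533324
  θ̈ = (θ̇'−θ̇)/dt = (-2.227516852−-1.750414316)/0.024401 = -19.552581
  sinθ=-0.090789, cosθ=0.995870
  F = (M+m)·ẍ + m·l·cosθ·θ̈ − m·l·sinθ·θ̇² = 13.294607 + -0.661166 − -0.009445 = 12.642886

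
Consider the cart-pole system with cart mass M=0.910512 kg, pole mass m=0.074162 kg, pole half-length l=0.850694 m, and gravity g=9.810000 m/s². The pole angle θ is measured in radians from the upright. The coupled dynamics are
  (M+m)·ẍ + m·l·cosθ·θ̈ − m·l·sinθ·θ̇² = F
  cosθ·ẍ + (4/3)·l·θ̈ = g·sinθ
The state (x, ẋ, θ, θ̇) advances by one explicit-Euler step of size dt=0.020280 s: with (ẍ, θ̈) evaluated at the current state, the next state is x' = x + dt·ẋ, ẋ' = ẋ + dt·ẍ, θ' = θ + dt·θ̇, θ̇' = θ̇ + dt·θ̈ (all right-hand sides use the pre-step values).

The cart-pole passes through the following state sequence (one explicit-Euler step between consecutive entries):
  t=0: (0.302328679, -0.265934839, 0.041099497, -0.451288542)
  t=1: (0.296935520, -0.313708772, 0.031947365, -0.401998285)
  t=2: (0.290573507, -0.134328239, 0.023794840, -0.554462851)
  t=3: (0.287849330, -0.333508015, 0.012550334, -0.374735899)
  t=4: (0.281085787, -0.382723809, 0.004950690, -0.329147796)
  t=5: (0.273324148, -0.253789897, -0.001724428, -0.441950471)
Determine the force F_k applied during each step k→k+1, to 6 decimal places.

F_0 = -2.166933 N
F_1 = 8.235246 N
F_2 = -9.112470 N
F_3 = -2.247923 N
F_4 = 5.909302 N

step 0→1:
  ẍ = (ẋ'−ẋ)/dt = (-0.313708772−-0.265934839)/0.020280 = -2.355717
  θ̈ = (θ̇'−θ̇)/dt = (-0.401998285−-0.451288542)/0.020280 = 2.430486
  sinθ=0.041088, cosθ=0.999156
  F = (M+m)·ẍ + m·l·cosθ·θ̈ − m·l·sinθ·θ̇² = -2.319613 + 0.153208 − 0.000528 = -2.166933
step 1→2:
  ẍ = (ẋ'−ẋ)/dt = (-0.134328239−-0.313708772)/0.020280 = 8.845194
  θ̈ = (θ̇'−θ̇)/dt = (-0.554462851−-0.401998285)/0.020280 = -7.517977
  sinθ=0.031942, cosθ=0.999490
  F = (M+m)·ẍ + m·l·cosθ·θ̈ − m·l·sinθ·θ̇² = 8.709633 + -0.474061 − 0.000326 = 8.235246
step 2→3:
  ẍ = (ẋ'−ẋ)/dt = (-0.333508015−-0.134328239)/0.020280 = -9.821488
  θ̈ = (θ̇'−θ̇)/dt = (-0.374735899−-0.554462851)/0.020280 = 8.862276
  sinθ=0.023793, cosθ=0.999717
  F = (M+m)·ẍ + m·l·cosθ·θ̈ − m·l·sinθ·θ̇² = -9.670964 + 0.558955 − 0.000461 = -9.112470
step 3→4:
  ẍ = (ẋ'−ẋ)/dt = (-0.382723809−-0.333508015)/0.020280 = -2.426814
  θ̈ = (θ̇'−θ̇)/dt = (-0.329147796−-0.374735899)/0.020280 = 2.247934
  sinθ=0.012550, cosθ=0.999921
  F = (M+m)·ẍ + m·l·cosθ·θ̈ − m·l·sinθ·θ̇² = -2.389621 + 0.141809 − 0.000111 = -2.247923
step 4→5:
  ẍ = (ẋ'−ẋ)/dt = (-0.253789897−-0.382723809)/0.020280 = 6.357688
  θ̈ = (θ̇'−θ̇)/dt = (-0.441950471−-0.329147796)/0.020280 = -5.562262
  sinθ=0.004951, cosθ=0.999988
  F = (M+m)·ẍ + m·l·cosθ·θ̈ − m·l·sinθ·θ̇² = 6.260250 + -0.350914 − 0.000034 = 5.909302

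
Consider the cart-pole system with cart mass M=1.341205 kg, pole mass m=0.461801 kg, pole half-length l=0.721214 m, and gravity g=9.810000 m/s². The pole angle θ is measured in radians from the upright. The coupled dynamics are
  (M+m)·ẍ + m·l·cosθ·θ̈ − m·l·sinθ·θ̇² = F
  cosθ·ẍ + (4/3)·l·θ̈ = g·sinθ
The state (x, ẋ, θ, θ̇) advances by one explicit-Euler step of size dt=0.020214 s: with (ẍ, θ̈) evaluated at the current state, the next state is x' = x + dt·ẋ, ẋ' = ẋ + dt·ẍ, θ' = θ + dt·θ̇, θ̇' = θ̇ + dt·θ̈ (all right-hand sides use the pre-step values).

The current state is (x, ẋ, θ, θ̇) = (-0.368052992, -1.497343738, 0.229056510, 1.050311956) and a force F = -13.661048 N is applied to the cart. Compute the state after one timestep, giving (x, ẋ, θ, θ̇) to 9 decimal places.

(-0.398320298, -1.693778555, 0.250287516, 1.296074399)

sinθ=0.227058778, cosθ=0.973881056
temp = (F + m·l·θ̇²·sinθ)/(M+m) = (-13.661048 + 0.083424561)/1.803006 = -7.530548117
θ̈ = (g·sinθ − cosθ·temp)/(l·(4/3 − m·cos²θ/(M+m))) = 12.158031221
ẍ = temp − m·l·θ̈·cosθ/(M+m) = -9.717760812
Euler: x'=-0.368052992+0.020214·-1.497343738=-0.398320298, ẋ'=-1.497343738+0.020214·-9.717760812=-1.693778555
       θ'=0.229056510+0.020214·1.050311956=0.250287516, θ̇'=1.050311956+0.020214·12.158031221=1.296074399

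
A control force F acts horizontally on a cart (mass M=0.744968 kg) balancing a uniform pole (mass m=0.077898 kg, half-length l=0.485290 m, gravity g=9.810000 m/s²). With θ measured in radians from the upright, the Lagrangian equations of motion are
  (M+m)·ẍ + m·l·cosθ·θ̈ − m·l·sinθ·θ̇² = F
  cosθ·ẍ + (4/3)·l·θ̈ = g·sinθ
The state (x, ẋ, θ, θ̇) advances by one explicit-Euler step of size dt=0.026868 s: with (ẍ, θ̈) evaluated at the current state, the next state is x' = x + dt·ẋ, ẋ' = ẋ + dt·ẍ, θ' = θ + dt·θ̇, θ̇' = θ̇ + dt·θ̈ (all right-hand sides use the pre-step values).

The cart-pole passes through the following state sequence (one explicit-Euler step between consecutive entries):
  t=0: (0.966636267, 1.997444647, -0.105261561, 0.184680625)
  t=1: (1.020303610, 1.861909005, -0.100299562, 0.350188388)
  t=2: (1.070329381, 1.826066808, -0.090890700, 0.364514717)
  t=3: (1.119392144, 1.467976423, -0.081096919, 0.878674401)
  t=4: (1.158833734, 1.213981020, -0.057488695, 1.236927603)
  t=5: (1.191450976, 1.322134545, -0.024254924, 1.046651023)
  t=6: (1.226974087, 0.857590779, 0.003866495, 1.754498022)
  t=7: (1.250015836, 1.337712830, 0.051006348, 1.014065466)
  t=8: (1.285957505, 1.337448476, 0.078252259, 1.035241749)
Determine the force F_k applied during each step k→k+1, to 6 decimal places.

F_0 = -3.919233 N
F_1 = -1.077192 N
F_2 = -10.246075 N
F_3 = -7.274158 N
F_4 = 3.048384 N
F_5 = -13.230584 N
F_6 = 13.662110 N
F_7 = 0.019678 N

step 0→1:
  ẍ = (ẋ'−ẋ)/dt = (1.861909005−1.997444647)/0.026868 = -5.044501
  θ̈ = (θ̇'−θ̇)/dt = (0.350188388−0.184680625)/0.026868 = 6.160033
  sinθ=-0.105067, cosθ=0.994465
  F = (M+m)·ẍ + m·l·cosθ·θ̈ − m·l·sinθ·θ̇² = -4.150948 + 0.231580 − -0.000135 = -3.919233
step 1→2:
  ẍ = (ẋ'−ẋ)/dt = (1.826066808−1.861909005)/0.026868 = -1.334011
  θ̈ = (θ̇'−θ̇)/dt = (0.364514717−0.350188388)/0.026868 = 0.533212
  sinθ=-0.100131, cosθ=0.994974
  F = (M+m)·ẍ + m·l·cosθ·θ̈ − m·l·sinθ·θ̇² = -1.097712 + 0.020056 − -0.000464 = -1.077192
step 2→3:
  ẍ = (ẋ'−ẋ)/dt = (1.467976423−1.826066808)/0.026868 = -13.327765
  θ̈ = (θ̇'−θ̇)/dt = (0.878674401−0.364514717)/0.026868 = 19.136508
  sinθ=-0.090766, cosθ=0.995872
  F = (M+m)·ẍ + m·l·cosθ·θ̈ − m·l·sinθ·θ̇² = -10.966965 + 0.720434 − -0.000456 = -10.246075
step 3→4:
  ẍ = (ẋ'−ẋ)/dt = (1.213981020−1.467976423)/0.026868 = -9.453454
  θ̈ = (θ̇'−θ̇)/dt = (1.236927603−0.878674401)/0.026868 = 13.333825
  sinθ=-0.081008, cosθ=0.996713
  F = (M+m)·ẍ + m·l·cosθ·θ̈ − m·l·sinθ·θ̇² = -7.778926 + 0.502404 − -0.002364 = -7.274158
step 4→5:
  ẍ = (ẋ'−ẋ)/dt = (1.322134545−1.213981020)/0.026868 = 4.025366
  θ̈ = (θ̇'−θ̇)/dt = (1.046651023−1.236927603)/0.026868 = -7.081903
  sinθ=-0.057457, cosθ=0.998348
  F = (M+m)·ẍ + m·l·cosθ·θ̈ − m·l·sinθ·θ̇² = 3.312337 + -0.267276 − -0.003323 = 3.048384
step 5→6:
  ẍ = (ẋ'−ẋ)/dt = (0.857590779−1.322134545)/0.026868 = -17.289853
  θ̈ = (θ̇'−θ̇)/dt = (1.754498022−1.046651023)/0.026868 = 26.345355
  sinθ=-0.024253, cosθ=0.999706
  F = (M+m)·ẍ + m·l·cosθ·θ̈ − m·l·sinθ·θ̇² = -14.227232 + 0.995644 − -0.001004 = -13.230584
step 6→7:
  ẍ = (ẋ'−ẋ)/dt = (1.337712830−0.857590779)/0.026868 = 17.869661
  θ̈ = (θ̇'−θ̇)/dt = (1.014065466−1.754498022)/0.026868 = -27.558157
  sinθ=0.003866, cosθ=0.999993
  F = (M+m)·ẍ + m·l·cosθ·θ̈ − m·l·sinθ·θ̇² = 14.704336 + -1.041777 − 0.000450 = 13.662110
step 7→8:
  ẍ = (ẋ'−ẋ)/dt = (1.337448476−1.337712830)/0.026868 = -0.009839
  θ̈ = (θ̇'−θ̇)/dt = (1.035241749−1.014065466)/0.026868 = 0.788160
  sinθ=0.050984, cosθ=0.998699
  F = (M+m)·ẍ + m·l·cosθ·θ̈ − m·l·sinθ·θ̇² = -0.008096 + 0.029756 − 0.001982 = 0.019678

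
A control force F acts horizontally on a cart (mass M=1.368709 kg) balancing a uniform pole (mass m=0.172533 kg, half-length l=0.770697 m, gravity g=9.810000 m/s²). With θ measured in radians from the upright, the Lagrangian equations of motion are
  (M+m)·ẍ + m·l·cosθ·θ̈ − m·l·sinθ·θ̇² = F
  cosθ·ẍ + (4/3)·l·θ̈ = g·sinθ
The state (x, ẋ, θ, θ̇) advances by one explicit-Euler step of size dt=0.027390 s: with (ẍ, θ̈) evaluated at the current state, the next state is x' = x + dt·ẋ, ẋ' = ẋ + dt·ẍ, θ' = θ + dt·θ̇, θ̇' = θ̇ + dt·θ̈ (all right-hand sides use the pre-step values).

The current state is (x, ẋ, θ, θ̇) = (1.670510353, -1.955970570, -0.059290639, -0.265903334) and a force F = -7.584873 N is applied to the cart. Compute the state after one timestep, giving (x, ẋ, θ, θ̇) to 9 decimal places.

(1.616936319, -2.101625718, -0.066573731, -0.139903051)

sinθ=-0.059255907, cosθ=0.998242825
temp = (F + m·l·θ̇²·sinθ)/(M+m) = (-7.584873 + -0.000557102)/1.541242 = -4.921634696
θ̈ = (g·sinθ − cosθ·temp)/(l·(4/3 − m·cos²θ/(M+m))) = 4.600229406
ẍ = temp − m·l·θ̈·cosθ/(M+m) = -5.317822128
Euler: x'=1.670510353+0.027390·-1.955970570=1.616936319, ẋ'=-1.955970570+0.027390·-5.317822128=-2.101625718
       θ'=-0.059290639+0.027390·-0.265903334=-0.066573731, θ̇'=-0.265903334+0.027390·4.600229406=-0.139903051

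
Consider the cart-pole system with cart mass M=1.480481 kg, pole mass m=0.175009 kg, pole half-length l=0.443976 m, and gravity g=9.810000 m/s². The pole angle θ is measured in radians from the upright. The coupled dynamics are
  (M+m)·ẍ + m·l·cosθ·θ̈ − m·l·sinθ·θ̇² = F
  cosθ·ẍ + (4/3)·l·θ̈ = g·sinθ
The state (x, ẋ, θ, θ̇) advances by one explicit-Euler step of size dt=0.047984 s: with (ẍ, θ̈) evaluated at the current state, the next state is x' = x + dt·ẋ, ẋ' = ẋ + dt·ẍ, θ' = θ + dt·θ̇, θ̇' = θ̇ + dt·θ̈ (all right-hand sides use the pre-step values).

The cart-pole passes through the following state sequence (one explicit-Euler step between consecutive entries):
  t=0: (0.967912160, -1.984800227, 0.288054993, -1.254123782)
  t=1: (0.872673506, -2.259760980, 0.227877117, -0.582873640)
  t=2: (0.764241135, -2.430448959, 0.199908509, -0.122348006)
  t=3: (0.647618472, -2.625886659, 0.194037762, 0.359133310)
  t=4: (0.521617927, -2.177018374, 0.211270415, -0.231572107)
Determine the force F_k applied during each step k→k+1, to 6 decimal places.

step 0→1:
  ẍ = (ẋ'−ẋ)/dt = (-2.259760980−-1.984800227)/0.047984 = -5.730259
  θ̈ = (θ̇'−θ̇)/dt = (-0.582873640−-1.254123782)/0.047984 = 13.989041
  sinθ=0.284088, cosθ=0.958798
  F = (M+m)·ẍ + m·l·cosθ·θ̈ − m·l·sinθ·θ̇² = -9.486387 + 1.042162 − 0.034718 = -8.478943
step 1→2:
  ẍ = (ẋ'−ẋ)/dt = (-2.430448959−-2.259760980)/0.047984 = -3.557185
  θ̈ = (θ̇'−θ̇)/dt = (-0.122348006−-0.582873640)/0.047984 = 9.597483
  sinθ=0.225910, cosθ=0.974148
  F = (M+m)·ẍ + m·l·cosθ·θ̈ − m·l·sinθ·θ̇² = -5.888885 + 0.726444 − 0.005964 = -5.168404
step 2→3:
  ẍ = (ẋ'−ẋ)/dt = (-2.625886659−-2.430448959)/0.047984 = -4.072976
  θ̈ = (θ̇'−θ̇)/dt = (0.359133310−-0.122348006)/0.047984 = 10.034205
  sinθ=0.198580, cosθ=0.980085
  F = (M+m)·ẍ + m·l·cosθ·θ̈ − m·l·sinθ·θ̇² = -6.742772 + 0.764129 − 0.000231 = -5.978874
step 3→4:
  ẍ = (ẋ'−ẋ)/dt = (-2.177018374−-2.625886659)/0.047984 = 9.354541
  θ̈ = (θ̇'−θ̇)/dt = (-0.231572107−0.359133310)/0.047984 = -12.310466
  sinθ=0.192822, cosθ=0.981234
  F = (M+m)·ẍ + m·l·cosθ·θ̈ − m·l·sinθ·θ̇² = 15.486349 + -0.938570 − 0.001932 = 14.545846

F_0 = -8.478943 N
F_1 = -5.168404 N
F_2 = -5.978874 N
F_3 = 14.545846 N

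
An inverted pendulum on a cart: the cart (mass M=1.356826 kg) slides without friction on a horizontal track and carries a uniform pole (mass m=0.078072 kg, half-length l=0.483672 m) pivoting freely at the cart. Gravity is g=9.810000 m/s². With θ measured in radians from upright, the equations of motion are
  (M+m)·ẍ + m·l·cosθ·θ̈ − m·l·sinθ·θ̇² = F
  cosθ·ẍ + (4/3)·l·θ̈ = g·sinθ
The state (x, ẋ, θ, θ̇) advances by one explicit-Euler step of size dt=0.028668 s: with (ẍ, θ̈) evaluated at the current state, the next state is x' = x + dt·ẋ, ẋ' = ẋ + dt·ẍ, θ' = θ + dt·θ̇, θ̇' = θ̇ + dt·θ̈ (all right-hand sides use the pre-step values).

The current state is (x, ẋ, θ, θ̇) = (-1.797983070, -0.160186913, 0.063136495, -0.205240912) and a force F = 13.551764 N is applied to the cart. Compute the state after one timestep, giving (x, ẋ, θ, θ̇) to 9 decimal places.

sinθ=0.063094557, cosθ=0.998007553
temp = (F + m·l·θ̇²·sinθ)/(M+m) = (13.551764 + 0.000100361)/1.434898 = 9.444479232
θ̈ = (g·sinθ − cosθ·temp)/(l·(4/3 − m·cos²θ/(M+m))) = -14.234565220
ẍ = temp − m·l·θ̈·cosθ/(M+m) = 9.818334286
Euler: x'=-1.797983070+0.028668·-0.160186913=-1.802575308, ẋ'=-0.160186913+0.028668·9.818334286=0.121285094
       θ'=0.063136495+0.028668·-0.205240912=0.057252649, θ̇'=-0.205240912+0.028668·-14.234565220=-0.613317428

(-1.802575308, 0.121285094, 0.057252649, -0.613317428)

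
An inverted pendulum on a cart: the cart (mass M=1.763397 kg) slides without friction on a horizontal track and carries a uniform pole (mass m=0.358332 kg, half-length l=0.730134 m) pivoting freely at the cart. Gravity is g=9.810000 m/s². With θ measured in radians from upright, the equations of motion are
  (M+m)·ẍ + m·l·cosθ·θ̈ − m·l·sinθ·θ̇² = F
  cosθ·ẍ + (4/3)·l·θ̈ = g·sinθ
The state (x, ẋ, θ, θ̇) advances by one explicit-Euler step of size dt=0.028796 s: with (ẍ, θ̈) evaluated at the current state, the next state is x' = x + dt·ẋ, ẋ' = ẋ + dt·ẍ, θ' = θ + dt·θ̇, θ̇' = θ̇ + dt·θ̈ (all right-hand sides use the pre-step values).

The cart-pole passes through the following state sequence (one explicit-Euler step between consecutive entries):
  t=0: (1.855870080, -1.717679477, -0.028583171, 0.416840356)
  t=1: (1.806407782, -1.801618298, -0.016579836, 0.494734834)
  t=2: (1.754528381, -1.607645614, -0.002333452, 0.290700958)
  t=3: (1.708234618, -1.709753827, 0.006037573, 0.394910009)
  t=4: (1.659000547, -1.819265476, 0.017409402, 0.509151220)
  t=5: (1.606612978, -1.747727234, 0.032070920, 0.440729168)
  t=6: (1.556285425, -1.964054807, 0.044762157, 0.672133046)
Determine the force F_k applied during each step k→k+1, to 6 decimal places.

step 0→1:
  ẍ = (ẋ'−ẋ)/dt = (-1.801618298−-1.717679477)/0.028796 = -2.914947
  θ̈ = (θ̇'−θ̇)/dt = (0.494734834−0.416840356)/0.028796 = 2.705045
  sinθ=-0.028579, cosθ=0.999592
  F = (M+m)·ẍ + m·l·cosθ·θ̈ − m·l·sinθ·θ̇² = -6.184728 + 0.707433 − -0.001299 = -5.475996
step 1→2:
  ẍ = (ẋ'−ẋ)/dt = (-1.607645614−-1.801618298)/0.028796 = 6.736098
  θ̈ = (θ̇'−θ̇)/dt = (0.290700958−0.494734834)/0.028796 = -7.085494
  sinθ=-0.016579, cosθ=0.999863
  F = (M+m)·ẍ + m·l·cosθ·θ̈ − m·l·sinθ·θ̇² = 14.292175 + -1.853526 − -0.001062 = 12.439711
step 2→3:
  ẍ = (ẋ'−ẋ)/dt = (-1.709753827−-1.607645614)/0.028796 = -3.545917
  θ̈ = (θ̇'−θ̇)/dt = (0.394910009−0.290700958)/0.028796 = 3.618872
  sinθ=-0.002333, cosθ=0.999997
  F = (M+m)·ẍ + m·l·cosθ·θ̈ − m·l·sinθ·θ̇² = -7.523474 + 0.946804 − -0.000052 = -6.576618
step 3→4:
  ẍ = (ẋ'−ẋ)/dt = (-1.819265476−-1.709753827)/0.028796 = -3.803016
  θ̈ = (θ̇'−θ̇)/dt = (0.509151220−0.394910009)/0.028796 = 3.967260
  sinθ=0.006038, cosθ=0.999982
  F = (M+m)·ẍ + m·l·cosθ·θ̈ − m·l·sinθ·θ̇² = -8.068969 + 1.037937 − 0.000246 = -7.031279
step 4→5:
  ẍ = (ẋ'−ẋ)/dt = (-1.747727234−-1.819265476)/0.028796 = 2.484312
  θ̈ = (θ̇'−θ̇)/dt = (0.440729168−0.509151220)/0.028796 = -2.376096
  sinθ=0.017409, cosθ=0.999848
  F = (M+m)·ẍ + m·l·cosθ·θ̈ − m·l·sinθ·θ̇² = 5.271036 + -0.621565 − 0.001181 = 4.648291
step 5→6:
  ẍ = (ẋ'−ẋ)/dt = (-1.964054807−-1.747727234)/0.028796 = -7.512417
  θ̈ = (θ̇'−θ̇)/dt = (0.672133046−0.440729168)/0.028796 = 8.035973
  sinθ=0.032065, cosθ=0.999486
  F = (M+m)·ẍ + m·l·cosθ·θ̈ − m·l·sinθ·θ̇² = -15.939314 + 2.101373 − 0.001630 = -13.839570

F_0 = -5.475996 N
F_1 = 12.439711 N
F_2 = -6.576618 N
F_3 = -7.031279 N
F_4 = 4.648291 N
F_5 = -13.839570 N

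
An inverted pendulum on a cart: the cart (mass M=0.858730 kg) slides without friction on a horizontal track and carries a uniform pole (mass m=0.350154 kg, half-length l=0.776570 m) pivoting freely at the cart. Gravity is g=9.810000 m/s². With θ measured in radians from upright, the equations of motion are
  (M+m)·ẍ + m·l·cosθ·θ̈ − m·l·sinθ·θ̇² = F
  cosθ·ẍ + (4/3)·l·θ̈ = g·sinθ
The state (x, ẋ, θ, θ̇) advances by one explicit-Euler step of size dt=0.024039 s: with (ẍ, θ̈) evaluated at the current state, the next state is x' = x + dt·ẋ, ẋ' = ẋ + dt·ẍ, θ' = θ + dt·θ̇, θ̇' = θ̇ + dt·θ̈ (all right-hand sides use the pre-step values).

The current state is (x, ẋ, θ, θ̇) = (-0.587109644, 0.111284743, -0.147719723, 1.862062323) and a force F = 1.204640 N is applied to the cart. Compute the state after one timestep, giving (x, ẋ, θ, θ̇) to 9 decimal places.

(-0.584434470, 0.147671239, -0.102957607, 1.793781955)

sinθ=-0.147183074, cosθ=0.989109267
temp = (F + m·l·θ̇²·sinθ)/(M+m) = (1.204640 + -0.138766935)/1.208884 = 0.881700035
θ̈ = (g·sinθ − cosθ·temp)/(l·(4/3 − m·cos²θ/(M+m))) = -2.840399701
ẍ = temp − m·l·θ̈·cosθ/(M+m) = 1.513644335
Euler: x'=-0.587109644+0.024039·0.111284743=-0.584434470, ẋ'=0.111284743+0.024039·1.513644335=0.147671239
       θ'=-0.147719723+0.024039·1.862062323=-0.102957607, θ̇'=1.862062323+0.024039·-2.840399701=1.793781955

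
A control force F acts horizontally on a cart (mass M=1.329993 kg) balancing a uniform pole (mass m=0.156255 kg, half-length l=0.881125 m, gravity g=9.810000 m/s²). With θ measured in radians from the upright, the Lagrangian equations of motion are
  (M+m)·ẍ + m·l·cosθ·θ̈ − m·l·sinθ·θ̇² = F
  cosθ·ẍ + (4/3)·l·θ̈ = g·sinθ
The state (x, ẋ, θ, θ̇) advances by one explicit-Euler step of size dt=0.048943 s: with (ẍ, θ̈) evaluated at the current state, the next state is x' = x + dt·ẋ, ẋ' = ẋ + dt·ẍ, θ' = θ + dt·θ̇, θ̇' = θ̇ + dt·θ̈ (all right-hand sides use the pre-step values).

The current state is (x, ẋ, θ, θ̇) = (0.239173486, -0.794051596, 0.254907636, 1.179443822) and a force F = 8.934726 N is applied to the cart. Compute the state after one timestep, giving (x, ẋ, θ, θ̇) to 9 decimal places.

(0.200310219, -0.484626367, 0.312633155, 1.027627598)

sinθ=0.252156030, cosθ=0.967686590
temp = (F + m·l·θ̇²·sinθ)/(M+m) = (8.934726 + 0.048294239)/1.486248 = 6.044092398
θ̈ = (g·sinθ − cosθ·temp)/(l·(4/3 − m·cos²θ/(M+m))) = -3.101898621
ẍ = temp − m·l·θ̈·cosθ/(M+m) = 6.322154939
Euler: x'=0.239173486+0.048943·-0.794051596=0.200310219, ẋ'=-0.794051596+0.048943·6.322154939=-0.484626367
       θ'=0.254907636+0.048943·1.179443822=0.312633155, θ̇'=1.179443822+0.048943·-3.101898621=1.027627598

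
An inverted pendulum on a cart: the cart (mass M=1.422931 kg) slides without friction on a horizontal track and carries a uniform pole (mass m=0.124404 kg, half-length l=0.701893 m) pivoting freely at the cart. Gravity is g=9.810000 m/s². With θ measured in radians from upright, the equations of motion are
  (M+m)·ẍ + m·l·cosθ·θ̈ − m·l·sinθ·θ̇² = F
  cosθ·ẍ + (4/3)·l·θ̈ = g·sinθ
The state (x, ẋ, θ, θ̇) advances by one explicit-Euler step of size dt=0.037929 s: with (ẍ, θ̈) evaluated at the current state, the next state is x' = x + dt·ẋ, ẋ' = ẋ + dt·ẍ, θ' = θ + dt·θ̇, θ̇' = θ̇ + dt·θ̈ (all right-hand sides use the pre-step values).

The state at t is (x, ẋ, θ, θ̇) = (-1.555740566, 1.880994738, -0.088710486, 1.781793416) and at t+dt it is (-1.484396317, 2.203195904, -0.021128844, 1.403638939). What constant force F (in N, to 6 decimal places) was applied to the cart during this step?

ẍ = (ẋ'−ẋ)/dt = (2.203195904−1.880994738)/0.037929 = 8.494850
θ̈ = (θ̇'−θ̇)/dt = (1.403638939−1.781793416)/0.037929 = -9.970062
sinθ=-0.088594, cosθ=0.996068
F = (M+m)·ẍ + m·l·cosθ·θ̈ − m·l·sinθ·θ̇² = 13.144379 + -0.867146 − -0.024560 = 12.301793

F = 12.301793 N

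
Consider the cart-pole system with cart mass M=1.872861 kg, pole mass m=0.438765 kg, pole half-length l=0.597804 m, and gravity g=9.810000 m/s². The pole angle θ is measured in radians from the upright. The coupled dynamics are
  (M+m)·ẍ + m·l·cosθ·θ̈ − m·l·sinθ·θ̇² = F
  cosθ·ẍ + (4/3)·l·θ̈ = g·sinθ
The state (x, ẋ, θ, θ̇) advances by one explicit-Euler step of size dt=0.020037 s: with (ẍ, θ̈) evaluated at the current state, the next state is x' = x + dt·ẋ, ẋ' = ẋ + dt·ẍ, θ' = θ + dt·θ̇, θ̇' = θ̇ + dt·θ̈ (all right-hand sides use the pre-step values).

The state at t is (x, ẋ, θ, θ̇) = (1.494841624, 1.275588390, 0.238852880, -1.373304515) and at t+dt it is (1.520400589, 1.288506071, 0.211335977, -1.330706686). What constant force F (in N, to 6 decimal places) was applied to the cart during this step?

F = 1.915048 N

ẍ = (ẋ'−ẋ)/dt = (1.288506071−1.275588390)/0.020037 = 0.644691
θ̈ = (θ̇'−θ̇)/dt = (-1.330706686−-1.373304515)/0.020037 = 2.125958
sinθ=0.236588, cosθ=0.971610
F = (M+m)·ẍ + m·l·cosθ·θ̈ − m·l·sinθ·θ̇² = 1.490285 + 0.541798 − 0.117036 = 1.915048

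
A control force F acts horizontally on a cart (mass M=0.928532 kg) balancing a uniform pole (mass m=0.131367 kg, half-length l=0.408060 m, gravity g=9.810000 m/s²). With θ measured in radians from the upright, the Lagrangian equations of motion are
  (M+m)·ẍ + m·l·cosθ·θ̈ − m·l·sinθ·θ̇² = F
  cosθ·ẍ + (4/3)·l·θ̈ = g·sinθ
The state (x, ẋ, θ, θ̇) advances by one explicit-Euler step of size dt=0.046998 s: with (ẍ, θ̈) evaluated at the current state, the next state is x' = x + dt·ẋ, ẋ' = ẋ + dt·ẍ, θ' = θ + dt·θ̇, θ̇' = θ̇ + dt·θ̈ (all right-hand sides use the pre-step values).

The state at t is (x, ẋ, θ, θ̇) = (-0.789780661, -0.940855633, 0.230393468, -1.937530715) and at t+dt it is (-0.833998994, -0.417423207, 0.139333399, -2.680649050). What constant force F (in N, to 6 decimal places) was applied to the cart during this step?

F = 10.933295 N

ẍ = (ẋ'−ẋ)/dt = (-0.417423207−-0.940855633)/0.046998 = 11.137334
θ̈ = (θ̇'−θ̇)/dt = (-2.680649050−-1.937530715)/0.046998 = -15.811701
sinθ=0.228361, cosθ=0.973577
F = (M+m)·ẍ + m·l·cosθ·θ̈ − m·l·sinθ·θ̇² = 11.804449 + -0.825200 − 0.045955 = 10.933295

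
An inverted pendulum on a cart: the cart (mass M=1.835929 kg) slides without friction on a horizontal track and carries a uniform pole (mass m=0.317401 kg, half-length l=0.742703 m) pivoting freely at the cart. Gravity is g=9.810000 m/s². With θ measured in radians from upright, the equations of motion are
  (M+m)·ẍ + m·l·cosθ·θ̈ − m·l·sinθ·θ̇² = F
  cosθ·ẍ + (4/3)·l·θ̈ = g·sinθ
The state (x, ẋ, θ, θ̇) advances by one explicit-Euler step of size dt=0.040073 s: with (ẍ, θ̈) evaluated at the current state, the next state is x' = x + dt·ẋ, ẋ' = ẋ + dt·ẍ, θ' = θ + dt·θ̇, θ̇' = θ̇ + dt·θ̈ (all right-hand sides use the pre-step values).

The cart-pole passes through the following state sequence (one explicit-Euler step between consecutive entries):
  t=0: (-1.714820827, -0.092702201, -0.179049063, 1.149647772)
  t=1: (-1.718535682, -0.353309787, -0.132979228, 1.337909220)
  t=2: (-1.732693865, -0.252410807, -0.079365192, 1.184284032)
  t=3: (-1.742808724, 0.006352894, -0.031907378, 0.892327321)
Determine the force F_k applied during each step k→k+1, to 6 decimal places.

F_0 = -12.858540 N
F_1 = 4.582031 N
F_2 = 12.218860 N

step 0→1:
  ẍ = (ẋ'−ẋ)/dt = (-0.353309787−-0.092702201)/0.040073 = -6.503321
  θ̈ = (θ̇'−θ̇)/dt = (1.337909220−1.149647772)/0.040073 = 4.697962
  sinθ=-0.178094, cosθ=0.984013
  F = (M+m)·ẍ + m·l·cosθ·θ̈ − m·l·sinθ·θ̇² = -14.003796 + 1.089768 − -0.055488 = -12.858540
step 1→2:
  ẍ = (ẋ'−ẋ)/dt = (-0.252410807−-0.353309787)/0.040073 = 2.517879
  θ̈ = (θ̇'−θ̇)/dt = (1.184284032−1.337909220)/0.040073 = -3.833633
  sinθ=-0.132588, cosθ=0.991171
  F = (M+m)·ẍ + m·l·cosθ·θ̈ − m·l·sinθ·θ̇² = 5.421825 + -0.895742 − -0.055947 = 4.582031
step 2→3:
  ẍ = (ẋ'−ẋ)/dt = (0.006352894−-0.252410807)/0.040073 = 6.457308
  θ̈ = (θ̇'−θ̇)/dt = (0.892327321−1.184284032)/0.040073 = -7.285622
  sinθ=-0.079282, cosθ=0.996852
  F = (M+m)·ẍ + m·l·cosθ·θ̈ − m·l·sinθ·θ̇² = 13.904715 + -1.712067 − -0.026213 = 12.218860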